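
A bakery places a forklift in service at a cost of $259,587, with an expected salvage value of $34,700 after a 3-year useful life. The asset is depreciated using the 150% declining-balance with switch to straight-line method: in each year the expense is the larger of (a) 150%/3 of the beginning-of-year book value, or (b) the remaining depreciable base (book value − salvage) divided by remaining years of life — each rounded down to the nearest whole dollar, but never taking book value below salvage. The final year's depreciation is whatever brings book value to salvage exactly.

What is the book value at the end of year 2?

$64,897

Depreciable base = $259,587 − $34,700 = $224,887.
Year 1: DB = ⌊$259,587 × 150%/3⌋ = $129,793; SL = ⌊$224,887/3⌋ = $74,962 → take DB $129,793. Book value $129,794.
Year 2: DB = ⌊$129,794 × 150%/3⌋ = $64,897; SL = ⌊$95,094/2⌋ = $47,547 → take DB $64,897. Book value $64,897.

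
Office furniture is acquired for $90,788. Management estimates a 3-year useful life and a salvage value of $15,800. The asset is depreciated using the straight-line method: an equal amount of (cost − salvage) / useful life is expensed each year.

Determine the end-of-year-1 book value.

Depreciable base = $90,788 − $15,800 = $74,988.
Annual expense = $74,988 / 3 = $24,996.
End of year 1: book value $65,792.

$65,792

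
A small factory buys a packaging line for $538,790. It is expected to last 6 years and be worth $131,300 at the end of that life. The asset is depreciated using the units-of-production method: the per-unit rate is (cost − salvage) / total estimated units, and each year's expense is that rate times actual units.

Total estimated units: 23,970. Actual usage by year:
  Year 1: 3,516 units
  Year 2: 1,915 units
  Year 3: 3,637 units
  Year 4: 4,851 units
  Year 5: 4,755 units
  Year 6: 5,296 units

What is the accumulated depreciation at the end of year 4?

Depreciable base = $538,790 − $131,300 = $407,490.
Rate = $407,490 / 23,970 units = $17 per unit.
Year 1: 3,516 × $17 = $59,772. Book value $479,018.
Year 2: 1,915 × $17 = $32,555. Book value $446,463.
Year 3: 3,637 × $17 = $61,829. Book value $384,634.
Year 4: 4,851 × $17 = $82,467. Book value $302,167.
Accumulated through year 4 = $538,790 − $302,167 = $236,623.

$236,623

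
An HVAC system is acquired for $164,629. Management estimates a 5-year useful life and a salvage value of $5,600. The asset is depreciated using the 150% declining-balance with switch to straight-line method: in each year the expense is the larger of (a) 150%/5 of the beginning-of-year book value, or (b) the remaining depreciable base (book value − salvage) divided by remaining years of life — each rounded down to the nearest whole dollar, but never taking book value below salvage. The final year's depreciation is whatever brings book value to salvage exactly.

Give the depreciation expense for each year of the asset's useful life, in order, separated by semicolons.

$49,388; $34,572; $25,023; $25,023; $25,023

Depreciable base = $164,629 − $5,600 = $159,029.
Year 1: DB = ⌊$164,629 × 150%/5⌋ = $49,388; SL = ⌊$159,029/5⌋ = $31,805 → take DB $49,388. Book value $115,241.
Year 2: DB = ⌊$115,241 × 150%/5⌋ = $34,572; SL = ⌊$109,641/4⌋ = $27,410 → take DB $34,572. Book value $80,669.
Year 3: DB = ⌊$80,669 × 150%/5⌋ = $24,200; SL = ⌊$75,069/3⌋ = $25,023 → take SL $25,023. Book value $55,646.
Year 4: DB = ⌊$55,646 × 150%/5⌋ = $16,693; SL = ⌊$50,046/2⌋ = $25,023 → take SL $25,023. Book value $30,623.
Year 5 (final): $30,623 − $5,600 = $25,023. Book value $5,600.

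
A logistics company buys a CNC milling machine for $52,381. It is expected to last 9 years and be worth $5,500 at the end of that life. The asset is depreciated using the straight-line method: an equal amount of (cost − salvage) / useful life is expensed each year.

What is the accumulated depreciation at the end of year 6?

Depreciable base = $52,381 − $5,500 = $46,881.
Annual expense = $46,881 / 9 = $5,209.
End of year 1: book value $47,172.
End of year 2: book value $41,963.
End of year 3: book value $36,754.
End of year 4: book value $31,545.
End of year 5: book value $26,336.
End of year 6: book value $21,127.
Accumulated through year 6 = $52,381 − $21,127 = $31,254.

$31,254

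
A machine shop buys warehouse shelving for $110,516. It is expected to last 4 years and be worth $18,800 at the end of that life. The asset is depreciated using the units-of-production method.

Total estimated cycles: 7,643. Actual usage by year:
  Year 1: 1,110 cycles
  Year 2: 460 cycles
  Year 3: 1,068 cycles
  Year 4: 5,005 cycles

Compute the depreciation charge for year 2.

$5,520

Depreciable base = $110,516 − $18,800 = $91,716.
Rate = $91,716 / 7,643 cycles = $12 per cycle.
Year 1: 1,110 × $12 = $13,320. Book value $97,196.
Year 2: 460 × $12 = $5,520. Book value $91,676.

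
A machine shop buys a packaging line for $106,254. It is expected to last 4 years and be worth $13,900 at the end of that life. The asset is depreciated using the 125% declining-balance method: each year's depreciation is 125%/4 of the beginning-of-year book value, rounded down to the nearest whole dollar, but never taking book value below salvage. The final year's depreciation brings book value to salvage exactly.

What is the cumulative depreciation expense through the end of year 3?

$71,726

Depreciable base = $106,254 − $13,900 = $92,354.
Year 1: ⌊$106,254 × 125%/4⌋ = $33,204. Book value $73,050.
Year 2: ⌊$73,050 × 125%/4⌋ = $22,828. Book value $50,222.
Year 3: ⌊$50,222 × 125%/4⌋ = $15,694. Book value $34,528.
Accumulated through year 3 = $106,254 − $34,528 = $71,726.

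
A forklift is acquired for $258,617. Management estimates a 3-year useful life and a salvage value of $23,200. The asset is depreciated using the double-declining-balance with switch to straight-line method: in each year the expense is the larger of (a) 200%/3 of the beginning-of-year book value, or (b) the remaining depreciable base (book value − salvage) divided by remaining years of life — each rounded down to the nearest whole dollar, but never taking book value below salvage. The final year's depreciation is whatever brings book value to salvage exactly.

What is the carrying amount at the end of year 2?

Depreciable base = $258,617 − $23,200 = $235,417.
Year 1: DB = ⌊$258,617 × 200%/3⌋ = $172,411; SL = ⌊$235,417/3⌋ = $78,472 → take DB $172,411. Book value $86,206.
Year 2: DB = ⌊$86,206 × 200%/3⌋ = $57,470; SL = ⌊$63,006/2⌋ = $31,503 → take DB $57,470. Book value $28,736.

$28,736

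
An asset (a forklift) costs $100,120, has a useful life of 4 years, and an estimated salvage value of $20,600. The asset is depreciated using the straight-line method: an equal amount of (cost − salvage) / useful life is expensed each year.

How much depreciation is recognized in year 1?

Depreciable base = $100,120 − $20,600 = $79,520.
Annual expense = $79,520 / 4 = $19,880.

$19,880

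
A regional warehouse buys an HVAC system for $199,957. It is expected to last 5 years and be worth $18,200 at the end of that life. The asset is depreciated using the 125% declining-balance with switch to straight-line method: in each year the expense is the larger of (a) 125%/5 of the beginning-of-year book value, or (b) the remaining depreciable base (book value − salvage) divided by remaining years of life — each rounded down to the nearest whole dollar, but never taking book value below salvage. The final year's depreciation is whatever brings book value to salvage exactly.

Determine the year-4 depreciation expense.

$31,425

Depreciable base = $199,957 − $18,200 = $181,757.
Year 1: DB = ⌊$199,957 × 125%/5⌋ = $49,989; SL = ⌊$181,757/5⌋ = $36,351 → take DB $49,989. Book value $149,968.
Year 2: DB = ⌊$149,968 × 125%/5⌋ = $37,492; SL = ⌊$131,768/4⌋ = $32,942 → take DB $37,492. Book value $112,476.
Year 3: DB = ⌊$112,476 × 125%/5⌋ = $28,119; SL = ⌊$94,276/3⌋ = $31,425 → take SL $31,425. Book value $81,051.
Year 4: DB = ⌊$81,051 × 125%/5⌋ = $20,262; SL = ⌊$62,851/2⌋ = $31,425 → take SL $31,425. Book value $49,626.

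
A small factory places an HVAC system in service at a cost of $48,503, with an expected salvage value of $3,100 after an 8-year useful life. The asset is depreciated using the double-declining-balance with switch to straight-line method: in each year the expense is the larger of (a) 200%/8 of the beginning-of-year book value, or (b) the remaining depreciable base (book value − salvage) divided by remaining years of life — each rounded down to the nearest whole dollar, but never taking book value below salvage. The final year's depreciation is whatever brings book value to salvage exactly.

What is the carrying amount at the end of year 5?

Depreciable base = $48,503 − $3,100 = $45,403.
Year 1: DB = ⌊$48,503 × 200%/8⌋ = $12,125; SL = ⌊$45,403/8⌋ = $5,675 → take DB $12,125. Book value $36,378.
Year 2: DB = ⌊$36,378 × 200%/8⌋ = $9,094; SL = ⌊$33,278/7⌋ = $4,754 → take DB $9,094. Book value $27,284.
Year 3: DB = ⌊$27,284 × 200%/8⌋ = $6,821; SL = ⌊$24,184/6⌋ = $4,030 → take DB $6,821. Book value $20,463.
Year 4: DB = ⌊$20,463 × 200%/8⌋ = $5,115; SL = ⌊$17,363/5⌋ = $3,472 → take DB $5,115. Book value $15,348.
Year 5: DB = ⌊$15,348 × 200%/8⌋ = $3,837; SL = ⌊$12,248/4⌋ = $3,062 → take DB $3,837. Book value $11,511.

$11,511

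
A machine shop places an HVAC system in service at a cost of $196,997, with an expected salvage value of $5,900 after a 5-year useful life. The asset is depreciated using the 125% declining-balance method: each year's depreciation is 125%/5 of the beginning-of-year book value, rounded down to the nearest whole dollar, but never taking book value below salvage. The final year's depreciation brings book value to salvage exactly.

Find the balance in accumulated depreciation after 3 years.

$113,888

Depreciable base = $196,997 − $5,900 = $191,097.
Year 1: ⌊$196,997 × 125%/5⌋ = $49,249. Book value $147,748.
Year 2: ⌊$147,748 × 125%/5⌋ = $36,937. Book value $110,811.
Year 3: ⌊$110,811 × 125%/5⌋ = $27,702. Book value $83,109.
Accumulated through year 3 = $196,997 − $83,109 = $113,888.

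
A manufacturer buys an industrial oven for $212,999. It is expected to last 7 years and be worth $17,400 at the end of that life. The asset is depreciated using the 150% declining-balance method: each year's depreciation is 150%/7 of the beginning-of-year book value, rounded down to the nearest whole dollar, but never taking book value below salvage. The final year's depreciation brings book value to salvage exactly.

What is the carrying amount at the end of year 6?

Depreciable base = $212,999 − $17,400 = $195,599.
Year 1: ⌊$212,999 × 150%/7⌋ = $45,642. Book value $167,357.
Year 2: ⌊$167,357 × 150%/7⌋ = $35,862. Book value $131,495.
Year 3: ⌊$131,495 × 150%/7⌋ = $28,177. Book value $103,318.
Year 4: ⌊$103,318 × 150%/7⌋ = $22,139. Book value $81,179.
Year 5: ⌊$81,179 × 150%/7⌋ = $17,395. Book value $63,784.
Year 6: ⌊$63,784 × 150%/7⌋ = $13,668. Book value $50,116.

$50,116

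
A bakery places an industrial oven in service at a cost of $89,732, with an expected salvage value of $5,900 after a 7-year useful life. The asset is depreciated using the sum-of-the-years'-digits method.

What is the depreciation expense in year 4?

Depreciable base = $89,732 − $5,900 = $83,832.
Sum of the years' digits = 7+6+5+4+3+2+1 = 28.
Year 1: $83,832 × 7/28 = $20,958. Book value $68,774.
Year 2: $83,832 × 6/28 = $17,964. Book value $50,810.
Year 3: $83,832 × 5/28 = $14,970. Book value $35,840.
Year 4: $83,832 × 4/28 = $11,976. Book value $23,864.

$11,976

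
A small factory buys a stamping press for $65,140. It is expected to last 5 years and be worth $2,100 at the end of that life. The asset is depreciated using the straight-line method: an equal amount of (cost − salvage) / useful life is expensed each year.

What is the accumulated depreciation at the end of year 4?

$50,432

Depreciable base = $65,140 − $2,100 = $63,040.
Annual expense = $63,040 / 5 = $12,608.
End of year 1: book value $52,532.
End of year 2: book value $39,924.
End of year 3: book value $27,316.
End of year 4: book value $14,708.
Accumulated through year 4 = $65,140 − $14,708 = $50,432.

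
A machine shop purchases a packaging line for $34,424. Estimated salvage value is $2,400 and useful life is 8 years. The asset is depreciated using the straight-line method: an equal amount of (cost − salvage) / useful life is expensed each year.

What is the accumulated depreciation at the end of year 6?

$24,018

Depreciable base = $34,424 − $2,400 = $32,024.
Annual expense = $32,024 / 8 = $4,003.
End of year 1: book value $30,421.
End of year 2: book value $26,418.
End of year 3: book value $22,415.
End of year 4: book value $18,412.
End of year 5: book value $14,409.
End of year 6: book value $10,406.
Accumulated through year 6 = $34,424 − $10,406 = $24,018.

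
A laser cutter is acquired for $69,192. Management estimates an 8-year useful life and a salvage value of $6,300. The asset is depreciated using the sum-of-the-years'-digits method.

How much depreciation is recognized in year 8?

$1,747

Depreciable base = $69,192 − $6,300 = $62,892.
Sum of the years' digits = 8+7+6+5+4+3+2+1 = 36.
Year 1: $62,892 × 8/36 = $13,976. Book value $55,216.
Year 2: $62,892 × 7/36 = $12,229. Book value $42,987.
Year 3: $62,892 × 6/36 = $10,482. Book value $32,505.
Year 4: $62,892 × 5/36 = $8,735. Book value $23,770.
Year 5: $62,892 × 4/36 = $6,988. Book value $16,782.
Year 6: $62,892 × 3/36 = $5,241. Book value $11,541.
Year 7: $62,892 × 2/36 = $3,494. Book value $8,047.
Year 8: $62,892 × 1/36 = $1,747. Book value $6,300.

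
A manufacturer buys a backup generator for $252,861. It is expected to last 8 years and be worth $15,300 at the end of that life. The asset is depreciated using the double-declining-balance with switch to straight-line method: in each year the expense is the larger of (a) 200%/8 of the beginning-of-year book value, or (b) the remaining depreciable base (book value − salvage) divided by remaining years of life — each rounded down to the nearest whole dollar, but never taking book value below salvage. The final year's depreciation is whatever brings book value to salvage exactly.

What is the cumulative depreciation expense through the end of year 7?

Depreciable base = $252,861 − $15,300 = $237,561.
Year 1: DB = ⌊$252,861 × 200%/8⌋ = $63,215; SL = ⌊$237,561/8⌋ = $29,695 → take DB $63,215. Book value $189,646.
Year 2: DB = ⌊$189,646 × 200%/8⌋ = $47,411; SL = ⌊$174,346/7⌋ = $24,906 → take DB $47,411. Book value $142,235.
Year 3: DB = ⌊$142,235 × 200%/8⌋ = $35,558; SL = ⌊$126,935/6⌋ = $21,155 → take DB $35,558. Book value $106,677.
Year 4: DB = ⌊$106,677 × 200%/8⌋ = $26,669; SL = ⌊$91,377/5⌋ = $18,275 → take DB $26,669. Book value $80,008.
Year 5: DB = ⌊$80,008 × 200%/8⌋ = $20,002; SL = ⌊$64,708/4⌋ = $16,177 → take DB $20,002. Book value $60,006.
Year 6: DB = ⌊$60,006 × 200%/8⌋ = $15,001; SL = ⌊$44,706/3⌋ = $14,902 → take DB $15,001. Book value $45,005.
Year 7: DB = ⌊$45,005 × 200%/8⌋ = $11,251; SL = ⌊$29,705/2⌋ = $14,852 → take SL $14,852. Book value $30,153.
Accumulated through year 7 = $252,861 − $30,153 = $222,708.

$222,708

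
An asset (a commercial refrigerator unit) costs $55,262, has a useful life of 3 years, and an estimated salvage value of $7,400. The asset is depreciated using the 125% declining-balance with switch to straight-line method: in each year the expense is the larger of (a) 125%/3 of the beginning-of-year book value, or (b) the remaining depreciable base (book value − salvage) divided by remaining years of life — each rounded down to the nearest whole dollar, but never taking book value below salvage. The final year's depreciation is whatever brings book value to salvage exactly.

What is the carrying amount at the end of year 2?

$18,805

Depreciable base = $55,262 − $7,400 = $47,862.
Year 1: DB = ⌊$55,262 × 125%/3⌋ = $23,025; SL = ⌊$47,862/3⌋ = $15,954 → take DB $23,025. Book value $32,237.
Year 2: DB = ⌊$32,237 × 125%/3⌋ = $13,432; SL = ⌊$24,837/2⌋ = $12,418 → take DB $13,432. Book value $18,805.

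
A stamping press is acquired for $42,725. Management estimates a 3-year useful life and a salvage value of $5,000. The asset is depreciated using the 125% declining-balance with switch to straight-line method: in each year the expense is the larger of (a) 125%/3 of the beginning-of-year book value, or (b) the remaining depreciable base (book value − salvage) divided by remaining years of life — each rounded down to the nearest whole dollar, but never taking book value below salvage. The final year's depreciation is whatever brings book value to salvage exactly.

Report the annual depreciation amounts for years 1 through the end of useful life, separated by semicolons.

Depreciable base = $42,725 − $5,000 = $37,725.
Year 1: DB = ⌊$42,725 × 125%/3⌋ = $17,802; SL = ⌊$37,725/3⌋ = $12,575 → take DB $17,802. Book value $24,923.
Year 2: DB = ⌊$24,923 × 125%/3⌋ = $10,384; SL = ⌊$19,923/2⌋ = $9,961 → take DB $10,384. Book value $14,539.
Year 3 (final): $14,539 − $5,000 = $9,539. Book value $5,000.

$17,802; $10,384; $9,539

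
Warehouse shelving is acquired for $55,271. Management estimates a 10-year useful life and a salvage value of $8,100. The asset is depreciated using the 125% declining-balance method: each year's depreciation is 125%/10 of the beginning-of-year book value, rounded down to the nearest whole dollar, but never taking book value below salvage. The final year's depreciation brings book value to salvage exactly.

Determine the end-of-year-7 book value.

Depreciable base = $55,271 − $8,100 = $47,171.
Year 1: ⌊$55,271 × 125%/10⌋ = $6,908. Book value $48,363.
Year 2: ⌊$48,363 × 125%/10⌋ = $6,045. Book value $42,318.
Year 3: ⌊$42,318 × 125%/10⌋ = $5,289. Book value $37,029.
Year 4: ⌊$37,029 × 125%/10⌋ = $4,628. Book value $32,401.
Year 5: ⌊$32,401 × 125%/10⌋ = $4,050. Book value $28,351.
Year 6: ⌊$28,351 × 125%/10⌋ = $3,543. Book value $24,808.
Year 7: ⌊$24,808 × 125%/10⌋ = $3,101. Book value $21,707.

$21,707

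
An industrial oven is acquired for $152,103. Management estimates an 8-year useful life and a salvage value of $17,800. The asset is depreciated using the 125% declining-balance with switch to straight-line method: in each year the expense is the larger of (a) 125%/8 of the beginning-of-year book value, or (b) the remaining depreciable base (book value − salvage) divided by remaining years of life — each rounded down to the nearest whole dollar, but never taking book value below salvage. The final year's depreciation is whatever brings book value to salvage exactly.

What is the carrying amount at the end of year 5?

$61,940

Depreciable base = $152,103 − $17,800 = $134,303.
Year 1: DB = ⌊$152,103 × 125%/8⌋ = $23,766; SL = ⌊$134,303/8⌋ = $16,787 → take DB $23,766. Book value $128,337.
Year 2: DB = ⌊$128,337 × 125%/8⌋ = $20,052; SL = ⌊$110,537/7⌋ = $15,791 → take DB $20,052. Book value $108,285.
Year 3: DB = ⌊$108,285 × 125%/8⌋ = $16,919; SL = ⌊$90,485/6⌋ = $15,080 → take DB $16,919. Book value $91,366.
Year 4: DB = ⌊$91,366 × 125%/8⌋ = $14,275; SL = ⌊$73,566/5⌋ = $14,713 → take SL $14,713. Book value $76,653.
Year 5: DB = ⌊$76,653 × 125%/8⌋ = $11,977; SL = ⌊$58,853/4⌋ = $14,713 → take SL $14,713. Book value $61,940.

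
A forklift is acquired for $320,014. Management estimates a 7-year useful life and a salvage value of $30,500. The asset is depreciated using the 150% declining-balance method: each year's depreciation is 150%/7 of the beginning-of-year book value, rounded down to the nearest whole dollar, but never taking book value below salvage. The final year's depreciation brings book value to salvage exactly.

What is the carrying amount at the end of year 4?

Depreciable base = $320,014 − $30,500 = $289,514.
Year 1: ⌊$320,014 × 150%/7⌋ = $68,574. Book value $251,440.
Year 2: ⌊$251,440 × 150%/7⌋ = $53,880. Book value $197,560.
Year 3: ⌊$197,560 × 150%/7⌋ = $42,334. Book value $155,226.
Year 4: ⌊$155,226 × 150%/7⌋ = $33,262. Book value $121,964.

$121,964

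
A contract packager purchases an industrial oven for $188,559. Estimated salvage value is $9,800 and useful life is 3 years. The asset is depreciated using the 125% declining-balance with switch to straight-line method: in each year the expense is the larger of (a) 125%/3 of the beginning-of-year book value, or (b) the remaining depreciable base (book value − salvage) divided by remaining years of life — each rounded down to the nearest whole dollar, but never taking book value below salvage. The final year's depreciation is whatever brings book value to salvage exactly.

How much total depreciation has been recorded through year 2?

Depreciable base = $188,559 − $9,800 = $178,759.
Year 1: DB = ⌊$188,559 × 125%/3⌋ = $78,566; SL = ⌊$178,759/3⌋ = $59,586 → take DB $78,566. Book value $109,993.
Year 2: DB = ⌊$109,993 × 125%/3⌋ = $45,830; SL = ⌊$100,193/2⌋ = $50,096 → take SL $50,096. Book value $59,897.
Accumulated through year 2 = $188,559 − $59,897 = $128,662.

$128,662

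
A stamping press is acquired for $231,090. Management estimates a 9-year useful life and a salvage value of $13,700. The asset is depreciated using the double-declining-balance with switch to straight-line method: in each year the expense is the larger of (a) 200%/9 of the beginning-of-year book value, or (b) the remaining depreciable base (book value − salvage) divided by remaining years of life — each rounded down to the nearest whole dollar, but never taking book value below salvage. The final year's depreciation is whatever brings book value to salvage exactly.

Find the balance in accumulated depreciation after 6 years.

$179,930

Depreciable base = $231,090 − $13,700 = $217,390.
Year 1: DB = ⌊$231,090 × 200%/9⌋ = $51,353; SL = ⌊$217,390/9⌋ = $24,154 → take DB $51,353. Book value $179,737.
Year 2: DB = ⌊$179,737 × 200%/9⌋ = $39,941; SL = ⌊$166,037/8⌋ = $20,754 → take DB $39,941. Book value $139,796.
Year 3: DB = ⌊$139,796 × 200%/9⌋ = $31,065; SL = ⌊$126,096/7⌋ = $18,013 → take DB $31,065. Book value $108,731.
Year 4: DB = ⌊$108,731 × 200%/9⌋ = $24,162; SL = ⌊$95,031/6⌋ = $15,838 → take DB $24,162. Book value $84,569.
Year 5: DB = ⌊$84,569 × 200%/9⌋ = $18,793; SL = ⌊$70,869/5⌋ = $14,173 → take DB $18,793. Book value $65,776.
Year 6: DB = ⌊$65,776 × 200%/9⌋ = $14,616; SL = ⌊$52,076/4⌋ = $13,019 → take DB $14,616. Book value $51,160.
Accumulated through year 6 = $231,090 − $51,160 = $179,930.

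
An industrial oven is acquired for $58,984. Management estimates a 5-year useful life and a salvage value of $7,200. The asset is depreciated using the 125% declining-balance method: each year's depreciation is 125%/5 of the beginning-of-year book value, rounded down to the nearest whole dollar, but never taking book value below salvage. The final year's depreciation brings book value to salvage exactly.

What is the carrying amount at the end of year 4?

$18,664

Depreciable base = $58,984 − $7,200 = $51,784.
Year 1: ⌊$58,984 × 125%/5⌋ = $14,746. Book value $44,238.
Year 2: ⌊$44,238 × 125%/5⌋ = $11,059. Book value $33,179.
Year 3: ⌊$33,179 × 125%/5⌋ = $8,294. Book value $24,885.
Year 4: ⌊$24,885 × 125%/5⌋ = $6,221. Book value $18,664.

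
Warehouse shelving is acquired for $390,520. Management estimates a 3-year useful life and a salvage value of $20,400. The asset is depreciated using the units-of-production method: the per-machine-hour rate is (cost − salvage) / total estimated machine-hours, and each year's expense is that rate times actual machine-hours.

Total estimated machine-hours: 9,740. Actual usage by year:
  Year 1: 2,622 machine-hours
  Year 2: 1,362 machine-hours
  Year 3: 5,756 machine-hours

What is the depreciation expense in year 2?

$51,756

Depreciable base = $390,520 − $20,400 = $370,120.
Rate = $370,120 / 9,740 machine-hours = $38 per machine-hour.
Year 1: 2,622 × $38 = $99,636. Book value $290,884.
Year 2: 1,362 × $38 = $51,756. Book value $239,128.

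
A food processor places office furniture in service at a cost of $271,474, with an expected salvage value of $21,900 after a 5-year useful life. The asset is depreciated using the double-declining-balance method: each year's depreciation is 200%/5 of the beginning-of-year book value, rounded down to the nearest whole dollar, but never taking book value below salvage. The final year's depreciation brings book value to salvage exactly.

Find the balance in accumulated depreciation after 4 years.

Depreciable base = $271,474 − $21,900 = $249,574.
Year 1: ⌊$271,474 × 200%/5⌋ = $108,589. Book value $162,885.
Year 2: ⌊$162,885 × 200%/5⌋ = $65,154. Book value $97,731.
Year 3: ⌊$97,731 × 200%/5⌋ = $39,092. Book value $58,639.
Year 4: ⌊$58,639 × 200%/5⌋ = $23,455. Book value $35,184.
Accumulated through year 4 = $271,474 − $35,184 = $236,290.

$236,290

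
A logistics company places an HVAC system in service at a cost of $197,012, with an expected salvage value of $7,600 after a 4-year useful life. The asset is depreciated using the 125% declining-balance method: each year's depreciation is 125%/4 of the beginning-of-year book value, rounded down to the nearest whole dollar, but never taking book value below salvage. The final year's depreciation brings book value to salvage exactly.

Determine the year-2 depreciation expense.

$42,326

Depreciable base = $197,012 − $7,600 = $189,412.
Year 1: ⌊$197,012 × 125%/4⌋ = $61,566. Book value $135,446.
Year 2: ⌊$135,446 × 125%/4⌋ = $42,326. Book value $93,120.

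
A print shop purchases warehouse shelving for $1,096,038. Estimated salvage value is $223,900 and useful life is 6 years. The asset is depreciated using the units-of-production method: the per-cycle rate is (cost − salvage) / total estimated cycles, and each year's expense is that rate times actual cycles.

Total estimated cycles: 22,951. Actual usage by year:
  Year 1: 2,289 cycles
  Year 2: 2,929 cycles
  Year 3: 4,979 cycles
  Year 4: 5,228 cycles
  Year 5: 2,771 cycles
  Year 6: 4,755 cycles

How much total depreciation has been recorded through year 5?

Depreciable base = $1,096,038 − $223,900 = $872,138.
Rate = $872,138 / 22,951 cycles = $38 per cycle.
Year 1: 2,289 × $38 = $86,982. Book value $1,009,056.
Year 2: 2,929 × $38 = $111,302. Book value $897,754.
Year 3: 4,979 × $38 = $189,202. Book value $708,552.
Year 4: 5,228 × $38 = $198,664. Book value $509,888.
Year 5: 2,771 × $38 = $105,298. Book value $404,590.
Accumulated through year 5 = $1,096,038 − $404,590 = $691,448.

$691,448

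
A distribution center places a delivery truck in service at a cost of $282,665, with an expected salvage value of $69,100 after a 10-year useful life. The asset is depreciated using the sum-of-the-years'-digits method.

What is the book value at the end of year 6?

Depreciable base = $282,665 − $69,100 = $213,565.
Sum of the years' digits = 10+9+8+7+6+5+4+3+2+1 = 55.
Year 1: $213,565 × 10/55 = $38,830. Book value $243,835.
Year 2: $213,565 × 9/55 = $34,947. Book value $208,888.
Year 3: $213,565 × 8/55 = $31,064. Book value $177,824.
Year 4: $213,565 × 7/55 = $27,181. Book value $150,643.
Year 5: $213,565 × 6/55 = $23,298. Book value $127,345.
Year 6: $213,565 × 5/55 = $19,415. Book value $107,930.

$107,930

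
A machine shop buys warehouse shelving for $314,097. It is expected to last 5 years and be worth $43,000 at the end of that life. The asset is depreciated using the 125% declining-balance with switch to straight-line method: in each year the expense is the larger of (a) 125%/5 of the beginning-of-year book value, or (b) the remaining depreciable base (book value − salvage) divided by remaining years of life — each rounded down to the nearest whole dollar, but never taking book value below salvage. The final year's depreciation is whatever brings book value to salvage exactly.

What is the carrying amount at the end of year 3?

$132,120

Depreciable base = $314,097 − $43,000 = $271,097.
Year 1: DB = ⌊$314,097 × 125%/5⌋ = $78,524; SL = ⌊$271,097/5⌋ = $54,219 → take DB $78,524. Book value $235,573.
Year 2: DB = ⌊$235,573 × 125%/5⌋ = $58,893; SL = ⌊$192,573/4⌋ = $48,143 → take DB $58,893. Book value $176,680.
Year 3: DB = ⌊$176,680 × 125%/5⌋ = $44,170; SL = ⌊$133,680/3⌋ = $44,560 → take SL $44,560. Book value $132,120.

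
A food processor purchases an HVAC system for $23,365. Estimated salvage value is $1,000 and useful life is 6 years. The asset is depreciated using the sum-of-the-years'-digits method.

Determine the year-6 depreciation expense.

Depreciable base = $23,365 − $1,000 = $22,365.
Sum of the years' digits = 6+5+4+3+2+1 = 21.
Year 1: $22,365 × 6/21 = $6,390. Book value $16,975.
Year 2: $22,365 × 5/21 = $5,325. Book value $11,650.
Year 3: $22,365 × 4/21 = $4,260. Book value $7,390.
Year 4: $22,365 × 3/21 = $3,195. Book value $4,195.
Year 5: $22,365 × 2/21 = $2,130. Book value $2,065.
Year 6: $22,365 × 1/21 = $1,065. Book value $1,000.

$1,065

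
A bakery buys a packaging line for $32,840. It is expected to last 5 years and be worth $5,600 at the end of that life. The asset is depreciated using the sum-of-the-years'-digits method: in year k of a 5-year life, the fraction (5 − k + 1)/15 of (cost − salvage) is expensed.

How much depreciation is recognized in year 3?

$5,448

Depreciable base = $32,840 − $5,600 = $27,240.
Sum of the years' digits = 5+4+3+2+1 = 15.
Year 1: $27,240 × 5/15 = $9,080. Book value $23,760.
Year 2: $27,240 × 4/15 = $7,264. Book value $16,496.
Year 3: $27,240 × 3/15 = $5,448. Book value $11,048.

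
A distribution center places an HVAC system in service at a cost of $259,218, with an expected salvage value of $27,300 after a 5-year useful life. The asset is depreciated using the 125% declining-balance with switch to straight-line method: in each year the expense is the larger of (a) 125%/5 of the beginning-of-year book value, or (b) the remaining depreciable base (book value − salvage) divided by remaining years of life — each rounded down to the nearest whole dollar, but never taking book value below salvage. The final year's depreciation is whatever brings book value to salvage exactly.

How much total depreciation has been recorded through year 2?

Depreciable base = $259,218 − $27,300 = $231,918.
Year 1: DB = ⌊$259,218 × 125%/5⌋ = $64,804; SL = ⌊$231,918/5⌋ = $46,383 → take DB $64,804. Book value $194,414.
Year 2: DB = ⌊$194,414 × 125%/5⌋ = $48,603; SL = ⌊$167,114/4⌋ = $41,778 → take DB $48,603. Book value $145,811.
Accumulated through year 2 = $259,218 − $145,811 = $113,407.

$113,407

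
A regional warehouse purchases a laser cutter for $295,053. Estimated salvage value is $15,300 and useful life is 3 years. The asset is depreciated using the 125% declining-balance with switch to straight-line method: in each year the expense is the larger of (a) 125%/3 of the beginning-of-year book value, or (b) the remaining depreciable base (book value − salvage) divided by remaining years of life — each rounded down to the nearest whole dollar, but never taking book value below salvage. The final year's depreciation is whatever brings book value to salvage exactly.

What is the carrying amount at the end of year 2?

Depreciable base = $295,053 − $15,300 = $279,753.
Year 1: DB = ⌊$295,053 × 125%/3⌋ = $122,938; SL = ⌊$279,753/3⌋ = $93,251 → take DB $122,938. Book value $172,115.
Year 2: DB = ⌊$172,115 × 125%/3⌋ = $71,714; SL = ⌊$156,815/2⌋ = $78,407 → take SL $78,407. Book value $93,708.

$93,708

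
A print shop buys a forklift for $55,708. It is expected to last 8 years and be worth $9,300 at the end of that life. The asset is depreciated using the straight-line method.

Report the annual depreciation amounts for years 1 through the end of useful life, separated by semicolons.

$5,801; $5,801; $5,801; $5,801; $5,801; $5,801; $5,801; $5,801

Depreciable base = $55,708 − $9,300 = $46,408.
Annual expense = $46,408 / 8 = $5,801.
End of year 1: book value $49,907.
End of year 2: book value $44,106.
End of year 3: book value $38,305.
End of year 4: book value $32,504.
End of year 5: book value $26,703.
End of year 6: book value $20,902.
End of year 7: book value $15,101.
End of year 8: book value $9,300.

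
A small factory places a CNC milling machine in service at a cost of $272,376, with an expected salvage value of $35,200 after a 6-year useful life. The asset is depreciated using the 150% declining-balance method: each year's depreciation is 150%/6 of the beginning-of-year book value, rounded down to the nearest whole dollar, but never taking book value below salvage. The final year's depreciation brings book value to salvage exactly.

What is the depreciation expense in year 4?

$28,727

Depreciable base = $272,376 − $35,200 = $237,176.
Year 1: ⌊$272,376 × 150%/6⌋ = $68,094. Book value $204,282.
Year 2: ⌊$204,282 × 150%/6⌋ = $51,070. Book value $153,212.
Year 3: ⌊$153,212 × 150%/6⌋ = $38,303. Book value $114,909.
Year 4: ⌊$114,909 × 150%/6⌋ = $28,727. Book value $86,182.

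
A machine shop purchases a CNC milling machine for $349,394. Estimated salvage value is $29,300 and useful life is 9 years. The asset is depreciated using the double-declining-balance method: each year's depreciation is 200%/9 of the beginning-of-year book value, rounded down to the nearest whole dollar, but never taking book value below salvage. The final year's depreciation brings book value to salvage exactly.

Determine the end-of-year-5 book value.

Depreciable base = $349,394 − $29,300 = $320,094.
Year 1: ⌊$349,394 × 200%/9⌋ = $77,643. Book value $271,751.
Year 2: ⌊$271,751 × 200%/9⌋ = $60,389. Book value $211,362.
Year 3: ⌊$211,362 × 200%/9⌋ = $46,969. Book value $164,393.
Year 4: ⌊$164,393 × 200%/9⌋ = $36,531. Book value $127,862.
Year 5: ⌊$127,862 × 200%/9⌋ = $28,413. Book value $99,449.

$99,449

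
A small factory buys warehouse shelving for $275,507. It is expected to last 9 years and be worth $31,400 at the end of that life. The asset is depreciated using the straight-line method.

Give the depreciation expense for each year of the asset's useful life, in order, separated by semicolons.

$27,123; $27,123; $27,123; $27,123; $27,123; $27,123; $27,123; $27,123; $27,123

Depreciable base = $275,507 − $31,400 = $244,107.
Annual expense = $244,107 / 9 = $27,123.
End of year 1: book value $248,384.
End of year 2: book value $221,261.
End of year 3: book value $194,138.
End of year 4: book value $167,015.
End of year 5: book value $139,892.
End of year 6: book value $112,769.
End of year 7: book value $85,646.
End of year 8: book value $58,523.
End of year 9: book value $31,400.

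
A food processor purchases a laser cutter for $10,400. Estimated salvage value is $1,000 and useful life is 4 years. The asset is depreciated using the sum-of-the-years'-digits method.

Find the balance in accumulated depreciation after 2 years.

$6,580

Depreciable base = $10,400 − $1,000 = $9,400.
Sum of the years' digits = 4+3+2+1 = 10.
Year 1: $9,400 × 4/10 = $3,760. Book value $6,640.
Year 2: $9,400 × 3/10 = $2,820. Book value $3,820.
Accumulated through year 2 = $10,400 − $3,820 = $6,580.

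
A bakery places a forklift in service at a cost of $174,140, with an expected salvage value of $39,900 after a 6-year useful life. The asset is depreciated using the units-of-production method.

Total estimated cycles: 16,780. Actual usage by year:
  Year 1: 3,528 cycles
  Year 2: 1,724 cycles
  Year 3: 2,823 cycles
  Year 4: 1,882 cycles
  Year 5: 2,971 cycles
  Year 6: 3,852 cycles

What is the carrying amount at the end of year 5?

$70,716

Depreciable base = $174,140 − $39,900 = $134,240.
Rate = $134,240 / 16,780 cycles = $8 per cycle.
Year 1: 3,528 × $8 = $28,224. Book value $145,916.
Year 2: 1,724 × $8 = $13,792. Book value $132,124.
Year 3: 2,823 × $8 = $22,584. Book value $109,540.
Year 4: 1,882 × $8 = $15,056. Book value $94,484.
Year 5: 2,971 × $8 = $23,768. Book value $70,716.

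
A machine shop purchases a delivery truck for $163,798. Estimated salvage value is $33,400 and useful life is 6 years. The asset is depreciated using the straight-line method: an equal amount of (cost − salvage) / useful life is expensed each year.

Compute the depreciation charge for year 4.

Depreciable base = $163,798 − $33,400 = $130,398.
Annual expense = $130,398 / 6 = $21,733.

$21,733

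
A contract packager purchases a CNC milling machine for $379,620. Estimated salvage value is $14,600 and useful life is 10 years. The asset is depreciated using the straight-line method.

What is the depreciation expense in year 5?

Depreciable base = $379,620 − $14,600 = $365,020.
Annual expense = $365,020 / 10 = $36,502.

$36,502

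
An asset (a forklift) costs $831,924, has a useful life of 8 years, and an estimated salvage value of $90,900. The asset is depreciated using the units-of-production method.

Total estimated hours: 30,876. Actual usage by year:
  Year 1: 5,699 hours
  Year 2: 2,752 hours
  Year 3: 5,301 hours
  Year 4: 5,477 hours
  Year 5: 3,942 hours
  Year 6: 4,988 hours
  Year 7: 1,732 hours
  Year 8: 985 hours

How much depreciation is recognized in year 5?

$94,608

Depreciable base = $831,924 − $90,900 = $741,024.
Rate = $741,024 / 30,876 hours = $24 per hour.
Year 1: 5,699 × $24 = $136,776. Book value $695,148.
Year 2: 2,752 × $24 = $66,048. Book value $629,100.
Year 3: 5,301 × $24 = $127,224. Book value $501,876.
Year 4: 5,477 × $24 = $131,448. Book value $370,428.
Year 5: 3,942 × $24 = $94,608. Book value $275,820.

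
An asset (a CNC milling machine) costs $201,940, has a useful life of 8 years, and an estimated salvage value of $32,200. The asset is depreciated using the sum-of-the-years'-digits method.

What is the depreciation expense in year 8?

Depreciable base = $201,940 − $32,200 = $169,740.
Sum of the years' digits = 8+7+6+5+4+3+2+1 = 36.
Year 1: $169,740 × 8/36 = $37,720. Book value $164,220.
Year 2: $169,740 × 7/36 = $33,005. Book value $131,215.
Year 3: $169,740 × 6/36 = $28,290. Book value $102,925.
Year 4: $169,740 × 5/36 = $23,575. Book value $79,350.
Year 5: $169,740 × 4/36 = $18,860. Book value $60,490.
Year 6: $169,740 × 3/36 = $14,145. Book value $46,345.
Year 7: $169,740 × 2/36 = $9,430. Book value $36,915.
Year 8: $169,740 × 1/36 = $4,715. Book value $32,200.

$4,715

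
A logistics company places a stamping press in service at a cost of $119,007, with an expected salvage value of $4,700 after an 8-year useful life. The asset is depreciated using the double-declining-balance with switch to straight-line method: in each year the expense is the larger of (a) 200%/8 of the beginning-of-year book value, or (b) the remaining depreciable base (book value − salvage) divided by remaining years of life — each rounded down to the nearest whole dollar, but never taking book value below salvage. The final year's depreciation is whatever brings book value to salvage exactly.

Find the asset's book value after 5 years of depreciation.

$28,242

Depreciable base = $119,007 − $4,700 = $114,307.
Year 1: DB = ⌊$119,007 × 200%/8⌋ = $29,751; SL = ⌊$114,307/8⌋ = $14,288 → take DB $29,751. Book value $89,256.
Year 2: DB = ⌊$89,256 × 200%/8⌋ = $22,314; SL = ⌊$84,556/7⌋ = $12,079 → take DB $22,314. Book value $66,942.
Year 3: DB = ⌊$66,942 × 200%/8⌋ = $16,735; SL = ⌊$62,242/6⌋ = $10,373 → take DB $16,735. Book value $50,207.
Year 4: DB = ⌊$50,207 × 200%/8⌋ = $12,551; SL = ⌊$45,507/5⌋ = $9,101 → take DB $12,551. Book value $37,656.
Year 5: DB = ⌊$37,656 × 200%/8⌋ = $9,414; SL = ⌊$32,956/4⌋ = $8,239 → take DB $9,414. Book value $28,242.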